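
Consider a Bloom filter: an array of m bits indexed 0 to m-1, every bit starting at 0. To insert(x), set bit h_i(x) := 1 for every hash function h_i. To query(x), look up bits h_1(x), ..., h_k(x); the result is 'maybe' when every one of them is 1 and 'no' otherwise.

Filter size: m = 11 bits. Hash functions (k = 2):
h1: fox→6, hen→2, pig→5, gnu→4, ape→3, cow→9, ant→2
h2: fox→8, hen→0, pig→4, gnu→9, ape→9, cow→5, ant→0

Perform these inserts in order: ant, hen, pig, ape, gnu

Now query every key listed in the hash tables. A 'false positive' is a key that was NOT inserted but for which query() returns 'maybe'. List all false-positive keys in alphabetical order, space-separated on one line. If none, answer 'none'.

Answer: cow

Derivation:
Start: bits=00000000000
After insert 'ant': sets bits 0 2 -> bits=10100000000
After insert 'hen': sets bits 0 2 -> bits=10100000000
After insert 'pig': sets bits 4 5 -> bits=10101100000
After insert 'ape': sets bits 3 9 -> bits=10111100010
After insert 'gnu': sets bits 4 9 -> bits=10111100010
Not inserted: cow fox — query each against bits=10111100010:
query cow: checks bit5=1, bit9=1 (all 1) -> maybe => FALSE POSITIVE
query fox: checks bit6=0, bit8=0 (has a 0) -> no => not a false positive
False positives (alphabetical): cow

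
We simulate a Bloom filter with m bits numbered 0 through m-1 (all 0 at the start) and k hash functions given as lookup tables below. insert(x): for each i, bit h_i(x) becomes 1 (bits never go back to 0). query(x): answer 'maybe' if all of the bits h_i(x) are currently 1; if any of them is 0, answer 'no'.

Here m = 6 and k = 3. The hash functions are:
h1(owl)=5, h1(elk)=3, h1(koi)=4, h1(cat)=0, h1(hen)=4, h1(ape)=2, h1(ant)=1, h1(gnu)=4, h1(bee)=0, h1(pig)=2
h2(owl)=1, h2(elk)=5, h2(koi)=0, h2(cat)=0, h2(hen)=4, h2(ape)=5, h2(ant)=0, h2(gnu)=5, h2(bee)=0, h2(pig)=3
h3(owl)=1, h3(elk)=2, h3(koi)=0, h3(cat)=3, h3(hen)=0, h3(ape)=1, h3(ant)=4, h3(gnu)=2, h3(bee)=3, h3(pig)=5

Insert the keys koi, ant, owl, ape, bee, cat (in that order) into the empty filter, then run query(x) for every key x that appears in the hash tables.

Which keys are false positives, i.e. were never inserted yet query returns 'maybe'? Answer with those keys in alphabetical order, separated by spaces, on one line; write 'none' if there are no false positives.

Start: bits=000000
After insert 'koi': sets bits 0 4 -> bits=100010
After insert 'ant': sets bits 0 1 4 -> bits=110010
After insert 'owl': sets bits 1 5 -> bits=110011
After insert 'ape': sets bits 1 2 5 -> bits=111011
After insert 'bee': sets bits 0 3 -> bits=111111
After insert 'cat': sets bits 0 3 -> bits=111111
Not inserted: elk gnu hen pig — query each against bits=111111:
query elk: checks bit2=1, bit3=1, bit5=1 (all 1) -> maybe => FALSE POSITIVE
query gnu: checks bit2=1, bit4=1, bit5=1 (all 1) -> maybe => FALSE POSITIVE
query hen: checks bit0=1, bit4=1 (all 1) -> maybe => FALSE POSITIVE
query pig: checks bit2=1, bit3=1, bit5=1 (all 1) -> maybe => FALSE POSITIVE
False positives (alphabetical): elk gnu hen pig

Answer: elk gnu hen pig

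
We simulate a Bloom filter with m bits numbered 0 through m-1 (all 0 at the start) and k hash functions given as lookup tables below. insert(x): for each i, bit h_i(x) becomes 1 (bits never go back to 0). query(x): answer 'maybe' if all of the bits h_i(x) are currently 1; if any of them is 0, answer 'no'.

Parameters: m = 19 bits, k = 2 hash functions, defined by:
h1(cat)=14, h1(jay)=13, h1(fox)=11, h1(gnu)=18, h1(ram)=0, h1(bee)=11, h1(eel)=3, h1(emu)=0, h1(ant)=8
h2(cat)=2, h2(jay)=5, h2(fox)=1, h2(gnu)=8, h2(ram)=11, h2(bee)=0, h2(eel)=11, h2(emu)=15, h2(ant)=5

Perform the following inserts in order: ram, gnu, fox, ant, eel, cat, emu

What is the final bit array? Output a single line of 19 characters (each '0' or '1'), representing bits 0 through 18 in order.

Answer: 1111010010010011001

Derivation:
Start: bits=0000000000000000000
After insert 'ram': sets bits 0 11 -> bits=1000000000010000000
After insert 'gnu': sets bits 8 18 -> bits=1000000010010000001
After insert 'fox': sets bits 1 11 -> bits=1100000010010000001
After insert 'ant': sets bits 5 8 -> bits=1100010010010000001
After insert 'eel': sets bits 3 11 -> bits=1101010010010000001
After insert 'cat': sets bits 2 14 -> bits=1111010010010010001
After insert 'emu': sets bits 0 15 -> bits=1111010010010011001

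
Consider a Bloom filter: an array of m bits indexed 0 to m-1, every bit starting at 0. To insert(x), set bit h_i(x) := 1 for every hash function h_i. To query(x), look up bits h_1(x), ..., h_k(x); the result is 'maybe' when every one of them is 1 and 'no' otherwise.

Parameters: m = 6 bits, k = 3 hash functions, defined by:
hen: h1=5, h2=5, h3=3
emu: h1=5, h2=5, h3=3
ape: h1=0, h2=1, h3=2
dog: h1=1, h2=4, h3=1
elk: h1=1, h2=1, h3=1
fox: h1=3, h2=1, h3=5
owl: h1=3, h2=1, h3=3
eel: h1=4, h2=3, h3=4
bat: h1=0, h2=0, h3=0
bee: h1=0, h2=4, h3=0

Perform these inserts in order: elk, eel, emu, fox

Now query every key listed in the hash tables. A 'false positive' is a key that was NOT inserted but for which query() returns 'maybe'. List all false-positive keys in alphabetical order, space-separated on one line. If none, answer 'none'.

Answer: dog hen owl

Derivation:
Start: bits=000000
After insert 'elk': sets bits 1 -> bits=010000
After insert 'eel': sets bits 3 4 -> bits=010110
After insert 'emu': sets bits 3 5 -> bits=010111
After insert 'fox': sets bits 1 3 5 -> bits=010111
Not inserted: ape bat bee dog hen owl — query each against bits=010111:
query ape: checks bit0=0, bit1=1, bit2=0 (has a 0) -> no => not a false positive
query bat: checks bit0=0 (has a 0) -> no => not a false positive
query bee: checks bit0=0, bit4=1 (has a 0) -> no => not a false positive
query dog: checks bit1=1, bit4=1 (all 1) -> maybe => FALSE POSITIVE
query hen: checks bit3=1, bit5=1 (all 1) -> maybe => FALSE POSITIVE
query owl: checks bit1=1, bit3=1 (all 1) -> maybe => FALSE POSITIVE
False positives (alphabetical): dog hen owl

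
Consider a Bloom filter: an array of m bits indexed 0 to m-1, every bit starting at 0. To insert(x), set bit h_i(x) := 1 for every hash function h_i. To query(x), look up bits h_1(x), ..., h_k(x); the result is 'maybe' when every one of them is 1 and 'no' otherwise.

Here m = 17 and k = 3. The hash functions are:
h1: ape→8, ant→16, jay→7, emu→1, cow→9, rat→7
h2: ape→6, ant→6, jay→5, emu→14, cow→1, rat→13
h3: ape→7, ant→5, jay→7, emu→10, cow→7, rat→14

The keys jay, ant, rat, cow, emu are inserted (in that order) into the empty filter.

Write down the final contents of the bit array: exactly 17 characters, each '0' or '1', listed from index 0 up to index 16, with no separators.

Answer: 01000111011001101

Derivation:
Start: bits=00000000000000000
After insert 'jay': sets bits 5 7 -> bits=00000101000000000
After insert 'ant': sets bits 5 6 16 -> bits=00000111000000001
After insert 'rat': sets bits 7 13 14 -> bits=00000111000001101
After insert 'cow': sets bits 1 7 9 -> bits=01000111010001101
After insert 'emu': sets bits 1 10 14 -> bits=01000111011001101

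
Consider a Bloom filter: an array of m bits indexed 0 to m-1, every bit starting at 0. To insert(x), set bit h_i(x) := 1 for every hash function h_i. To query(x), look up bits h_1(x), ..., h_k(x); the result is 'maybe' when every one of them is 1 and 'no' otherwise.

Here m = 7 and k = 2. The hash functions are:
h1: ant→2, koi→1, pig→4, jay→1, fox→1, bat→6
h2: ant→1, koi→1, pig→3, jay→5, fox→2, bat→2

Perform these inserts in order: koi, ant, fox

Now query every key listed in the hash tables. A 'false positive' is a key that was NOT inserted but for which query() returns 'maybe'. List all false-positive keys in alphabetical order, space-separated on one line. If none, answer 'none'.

Start: bits=0000000
After insert 'koi': sets bits 1 -> bits=0100000
After insert 'ant': sets bits 1 2 -> bits=0110000
After insert 'fox': sets bits 1 2 -> bits=0110000
Not inserted: bat jay pig — query each against bits=0110000:
query bat: checks bit2=1, bit6=0 (has a 0) -> no => not a false positive
query jay: checks bit1=1, bit5=0 (has a 0) -> no => not a false positive
query pig: checks bit3=0, bit4=0 (has a 0) -> no => not a false positive
False positives (alphabetical): none

Answer: none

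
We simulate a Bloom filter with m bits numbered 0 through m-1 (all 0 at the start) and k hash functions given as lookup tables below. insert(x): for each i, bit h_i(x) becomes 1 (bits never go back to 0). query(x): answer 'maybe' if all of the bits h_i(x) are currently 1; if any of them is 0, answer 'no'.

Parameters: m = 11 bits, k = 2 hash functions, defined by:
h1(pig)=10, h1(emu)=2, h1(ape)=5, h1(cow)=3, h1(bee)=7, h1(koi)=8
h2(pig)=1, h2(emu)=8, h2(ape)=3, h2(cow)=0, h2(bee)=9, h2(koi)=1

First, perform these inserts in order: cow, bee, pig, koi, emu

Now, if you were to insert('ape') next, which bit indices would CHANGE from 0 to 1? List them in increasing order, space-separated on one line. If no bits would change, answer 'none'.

Start: bits=00000000000
After insert 'cow': sets bits 0 3 -> bits=10010000000
After insert 'bee': sets bits 7 9 -> bits=10010001010
After insert 'pig': sets bits 1 10 -> bits=11010001011
After insert 'koi': sets bits 1 8 -> bits=11010001111
After insert 'emu': sets bits 2 8 -> bits=11110001111
insert 'ape' would touch bits 3 5; currently bit3=1, bit5=0
Bits that are 0 among those (would change 0->1): 5

Answer: 5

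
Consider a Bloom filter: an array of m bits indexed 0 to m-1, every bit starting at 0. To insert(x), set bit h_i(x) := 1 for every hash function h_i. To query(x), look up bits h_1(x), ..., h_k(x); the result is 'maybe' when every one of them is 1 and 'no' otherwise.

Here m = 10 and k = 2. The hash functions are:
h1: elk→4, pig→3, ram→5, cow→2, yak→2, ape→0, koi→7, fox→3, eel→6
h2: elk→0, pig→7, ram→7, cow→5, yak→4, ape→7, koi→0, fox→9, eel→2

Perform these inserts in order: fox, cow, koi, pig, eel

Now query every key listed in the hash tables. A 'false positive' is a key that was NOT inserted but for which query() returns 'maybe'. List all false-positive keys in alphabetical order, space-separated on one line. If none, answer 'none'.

Answer: ape ram

Derivation:
Start: bits=0000000000
After insert 'fox': sets bits 3 9 -> bits=0001000001
After insert 'cow': sets bits 2 5 -> bits=0011010001
After insert 'koi': sets bits 0 7 -> bits=1011010101
After insert 'pig': sets bits 3 7 -> bits=1011010101
After insert 'eel': sets bits 2 6 -> bits=1011011101
Not inserted: ape elk ram yak — query each against bits=1011011101:
query ape: checks bit0=1, bit7=1 (all 1) -> maybe => FALSE POSITIVE
query elk: checks bit0=1, bit4=0 (has a 0) -> no => not a false positive
query ram: checks bit5=1, bit7=1 (all 1) -> maybe => FALSE POSITIVE
query yak: checks bit2=1, bit4=0 (has a 0) -> no => not a false positive
False positives (alphabetical): ape ram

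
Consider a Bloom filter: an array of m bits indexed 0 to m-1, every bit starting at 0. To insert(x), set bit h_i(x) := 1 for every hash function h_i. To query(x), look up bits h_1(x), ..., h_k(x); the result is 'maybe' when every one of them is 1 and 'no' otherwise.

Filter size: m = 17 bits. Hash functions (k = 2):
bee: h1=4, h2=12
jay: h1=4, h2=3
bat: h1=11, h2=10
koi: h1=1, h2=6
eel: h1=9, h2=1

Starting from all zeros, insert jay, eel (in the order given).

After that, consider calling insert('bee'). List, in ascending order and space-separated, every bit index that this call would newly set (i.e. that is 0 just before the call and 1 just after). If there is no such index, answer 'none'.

Start: bits=00000000000000000
After insert 'jay': sets bits 3 4 -> bits=00011000000000000
After insert 'eel': sets bits 1 9 -> bits=01011000010000000
insert 'bee' would touch bits 4 12; currently bit4=1, bit12=0
Bits that are 0 among those (would change 0->1): 12

Answer: 12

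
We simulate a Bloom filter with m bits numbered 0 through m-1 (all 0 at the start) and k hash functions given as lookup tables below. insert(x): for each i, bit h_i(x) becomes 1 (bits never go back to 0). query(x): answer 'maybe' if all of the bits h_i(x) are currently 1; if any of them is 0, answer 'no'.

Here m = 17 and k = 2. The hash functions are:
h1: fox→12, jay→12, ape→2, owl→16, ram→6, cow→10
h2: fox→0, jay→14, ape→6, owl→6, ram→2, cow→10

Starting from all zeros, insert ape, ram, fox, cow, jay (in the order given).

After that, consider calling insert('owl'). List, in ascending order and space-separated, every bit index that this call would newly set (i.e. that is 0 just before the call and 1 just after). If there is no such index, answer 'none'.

Answer: 16

Derivation:
Start: bits=00000000000000000
After insert 'ape': sets bits 2 6 -> bits=00100010000000000
After insert 'ram': sets bits 2 6 -> bits=00100010000000000
After insert 'fox': sets bits 0 12 -> bits=10100010000010000
After insert 'cow': sets bits 10 -> bits=10100010001010000
After insert 'jay': sets bits 12 14 -> bits=10100010001010100
insert 'owl' would touch bits 6 16; currently bit6=1, bit16=0
Bits that are 0 among those (would change 0->1): 16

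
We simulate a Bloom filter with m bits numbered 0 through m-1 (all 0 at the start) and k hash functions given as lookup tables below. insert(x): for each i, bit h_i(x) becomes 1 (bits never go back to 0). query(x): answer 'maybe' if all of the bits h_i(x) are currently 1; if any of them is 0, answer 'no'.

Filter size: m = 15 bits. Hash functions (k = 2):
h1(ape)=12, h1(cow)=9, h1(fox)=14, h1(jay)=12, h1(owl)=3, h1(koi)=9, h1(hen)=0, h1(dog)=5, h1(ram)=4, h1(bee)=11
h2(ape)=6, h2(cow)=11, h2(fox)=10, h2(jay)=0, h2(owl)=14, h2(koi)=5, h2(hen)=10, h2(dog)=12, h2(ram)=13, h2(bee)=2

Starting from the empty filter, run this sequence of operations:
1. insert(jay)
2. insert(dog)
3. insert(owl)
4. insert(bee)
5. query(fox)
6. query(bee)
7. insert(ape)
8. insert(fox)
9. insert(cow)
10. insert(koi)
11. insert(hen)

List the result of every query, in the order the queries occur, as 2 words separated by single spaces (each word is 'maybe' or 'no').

Start: bits=000000000000000
Op 1: insert jay -> sets bits 0 12 -> bits=100000000000100
Op 2: insert dog -> sets bits 5 12 -> bits=100001000000100
Op 3: insert owl -> sets bits 3 14 -> bits=100101000000101
Op 4: insert bee -> sets bits 2 11 -> bits=101101000001101
Op 5: query fox -> checks bit10=0, bit14=1 (has a 0) -> no
Op 6: query bee -> checks bit2=1, bit11=1 (all 1) -> maybe
Op 7: insert ape -> sets bits 6 12 -> bits=101101100001101
Op 8: insert fox -> sets bits 10 14 -> bits=101101100011101
Op 9: insert cow -> sets bits 9 11 -> bits=101101100111101
Op 10: insert koi -> sets bits 5 9 -> bits=101101100111101
Op 11: insert hen -> sets bits 0 10 -> bits=101101100111101
Query results in order: no maybe

Answer: no maybe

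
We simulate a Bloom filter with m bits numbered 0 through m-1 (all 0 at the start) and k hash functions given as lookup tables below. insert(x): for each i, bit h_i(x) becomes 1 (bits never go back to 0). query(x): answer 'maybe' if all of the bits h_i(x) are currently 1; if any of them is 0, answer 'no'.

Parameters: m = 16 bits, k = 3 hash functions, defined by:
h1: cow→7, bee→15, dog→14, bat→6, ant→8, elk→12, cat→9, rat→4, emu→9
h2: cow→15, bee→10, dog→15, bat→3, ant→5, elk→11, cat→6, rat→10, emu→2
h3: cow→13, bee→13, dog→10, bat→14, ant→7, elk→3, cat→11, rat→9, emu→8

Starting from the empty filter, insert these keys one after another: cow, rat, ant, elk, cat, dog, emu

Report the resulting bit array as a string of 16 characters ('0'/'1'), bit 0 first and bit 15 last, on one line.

Start: bits=0000000000000000
After insert 'cow': sets bits 7 13 15 -> bits=0000000100000101
After insert 'rat': sets bits 4 9 10 -> bits=0000100101100101
After insert 'ant': sets bits 5 7 8 -> bits=0000110111100101
After insert 'elk': sets bits 3 11 12 -> bits=0001110111111101
After insert 'cat': sets bits 6 9 11 -> bits=0001111111111101
After insert 'dog': sets bits 10 14 15 -> bits=0001111111111111
After insert 'emu': sets bits 2 8 9 -> bits=0011111111111111

Answer: 0011111111111111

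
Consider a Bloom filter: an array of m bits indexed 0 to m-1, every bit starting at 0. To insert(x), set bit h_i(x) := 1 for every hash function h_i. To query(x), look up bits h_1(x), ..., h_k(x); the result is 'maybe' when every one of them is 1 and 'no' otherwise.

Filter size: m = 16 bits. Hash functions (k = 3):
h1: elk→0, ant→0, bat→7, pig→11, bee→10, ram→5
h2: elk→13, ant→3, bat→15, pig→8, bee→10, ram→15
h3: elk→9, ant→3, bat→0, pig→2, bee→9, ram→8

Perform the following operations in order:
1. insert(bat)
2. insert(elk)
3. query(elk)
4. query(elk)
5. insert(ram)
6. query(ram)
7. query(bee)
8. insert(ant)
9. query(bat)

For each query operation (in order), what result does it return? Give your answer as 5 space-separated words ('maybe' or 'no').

Start: bits=0000000000000000
Op 1: insert bat -> sets bits 0 7 15 -> bits=1000000100000001
Op 2: insert elk -> sets bits 0 9 13 -> bits=1000000101000101
Op 3: query elk -> checks bit0=1, bit9=1, bit13=1 (all 1) -> maybe
Op 4: query elk -> checks bit0=1, bit9=1, bit13=1 (all 1) -> maybe
Op 5: insert ram -> sets bits 5 8 15 -> bits=1000010111000101
Op 6: query ram -> checks bit5=1, bit8=1, bit15=1 (all 1) -> maybe
Op 7: query bee -> checks bit9=1, bit10=0 (has a 0) -> no
Op 8: insert ant -> sets bits 0 3 -> bits=1001010111000101
Op 9: query bat -> checks bit0=1, bit7=1, bit15=1 (all 1) -> maybe
Query results in order: maybe maybe maybe no maybe

Answer: maybe maybe maybe no maybe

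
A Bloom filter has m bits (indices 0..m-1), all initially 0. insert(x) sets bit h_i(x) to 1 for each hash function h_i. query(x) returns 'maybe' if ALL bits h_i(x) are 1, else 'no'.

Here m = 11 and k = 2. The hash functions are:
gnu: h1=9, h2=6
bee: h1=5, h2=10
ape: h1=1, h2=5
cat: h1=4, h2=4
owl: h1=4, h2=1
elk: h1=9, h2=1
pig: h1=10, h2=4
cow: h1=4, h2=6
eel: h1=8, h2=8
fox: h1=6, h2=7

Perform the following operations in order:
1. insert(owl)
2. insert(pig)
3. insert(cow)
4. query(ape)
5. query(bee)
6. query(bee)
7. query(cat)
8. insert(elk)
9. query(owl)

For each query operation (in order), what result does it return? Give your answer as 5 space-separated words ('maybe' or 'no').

Answer: no no no maybe maybe

Derivation:
Start: bits=00000000000
Op 1: insert owl -> sets bits 1 4 -> bits=01001000000
Op 2: insert pig -> sets bits 4 10 -> bits=01001000001
Op 3: insert cow -> sets bits 4 6 -> bits=01001010001
Op 4: query ape -> checks bit1=1, bit5=0 (has a 0) -> no
Op 5: query bee -> checks bit5=0, bit10=1 (has a 0) -> no
Op 6: query bee -> checks bit5=0, bit10=1 (has a 0) -> no
Op 7: query cat -> checks bit4=1 (all 1) -> maybe
Op 8: insert elk -> sets bits 1 9 -> bits=01001010011
Op 9: query owl -> checks bit1=1, bit4=1 (all 1) -> maybe
Query results in order: no no no maybe maybe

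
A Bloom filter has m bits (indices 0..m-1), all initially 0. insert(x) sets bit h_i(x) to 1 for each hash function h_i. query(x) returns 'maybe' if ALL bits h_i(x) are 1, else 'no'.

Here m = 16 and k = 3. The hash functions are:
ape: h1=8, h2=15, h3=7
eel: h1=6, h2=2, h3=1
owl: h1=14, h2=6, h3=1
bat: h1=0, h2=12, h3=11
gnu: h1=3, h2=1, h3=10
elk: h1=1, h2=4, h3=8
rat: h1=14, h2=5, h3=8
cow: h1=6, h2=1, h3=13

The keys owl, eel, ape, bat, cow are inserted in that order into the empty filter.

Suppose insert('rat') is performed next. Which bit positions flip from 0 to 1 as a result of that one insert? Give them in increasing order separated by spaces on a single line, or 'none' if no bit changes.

Start: bits=0000000000000000
After insert 'owl': sets bits 1 6 14 -> bits=0100001000000010
After insert 'eel': sets bits 1 2 6 -> bits=0110001000000010
After insert 'ape': sets bits 7 8 15 -> bits=0110001110000011
After insert 'bat': sets bits 0 11 12 -> bits=1110001110011011
After insert 'cow': sets bits 1 6 13 -> bits=1110001110011111
insert 'rat' would touch bits 5 8 14; currently bit5=0, bit8=1, bit14=1
Bits that are 0 among those (would change 0->1): 5

Answer: 5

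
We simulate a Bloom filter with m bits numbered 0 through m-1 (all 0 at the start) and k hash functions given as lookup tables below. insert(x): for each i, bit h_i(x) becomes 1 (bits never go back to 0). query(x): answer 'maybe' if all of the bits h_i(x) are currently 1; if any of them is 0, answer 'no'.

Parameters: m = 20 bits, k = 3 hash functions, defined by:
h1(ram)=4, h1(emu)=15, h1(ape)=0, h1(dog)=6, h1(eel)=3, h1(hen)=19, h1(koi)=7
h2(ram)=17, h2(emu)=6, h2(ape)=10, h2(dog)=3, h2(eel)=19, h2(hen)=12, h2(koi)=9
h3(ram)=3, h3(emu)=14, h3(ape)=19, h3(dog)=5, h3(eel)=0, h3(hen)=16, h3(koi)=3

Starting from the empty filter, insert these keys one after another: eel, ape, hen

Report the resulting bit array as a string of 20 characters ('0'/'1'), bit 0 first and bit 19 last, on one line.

Start: bits=00000000000000000000
After insert 'eel': sets bits 0 3 19 -> bits=10010000000000000001
After insert 'ape': sets bits 0 10 19 -> bits=10010000001000000001
After insert 'hen': sets bits 12 16 19 -> bits=10010000001010001001

Answer: 10010000001010001001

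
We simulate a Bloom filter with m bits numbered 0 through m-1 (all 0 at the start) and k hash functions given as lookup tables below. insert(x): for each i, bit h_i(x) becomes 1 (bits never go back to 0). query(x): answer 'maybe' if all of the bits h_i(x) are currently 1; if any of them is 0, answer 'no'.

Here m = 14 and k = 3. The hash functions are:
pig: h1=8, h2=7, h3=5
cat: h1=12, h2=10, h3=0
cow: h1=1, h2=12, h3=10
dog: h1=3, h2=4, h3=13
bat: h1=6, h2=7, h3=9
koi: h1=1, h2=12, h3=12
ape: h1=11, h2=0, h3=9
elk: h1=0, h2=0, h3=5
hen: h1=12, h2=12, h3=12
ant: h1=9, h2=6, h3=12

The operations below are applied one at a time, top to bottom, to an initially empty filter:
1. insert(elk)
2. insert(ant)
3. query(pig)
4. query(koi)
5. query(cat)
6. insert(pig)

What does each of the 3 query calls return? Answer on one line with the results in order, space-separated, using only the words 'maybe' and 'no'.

Answer: no no no

Derivation:
Start: bits=00000000000000
Op 1: insert elk -> sets bits 0 5 -> bits=10000100000000
Op 2: insert ant -> sets bits 6 9 12 -> bits=10000110010010
Op 3: query pig -> checks bit5=1, bit7=0, bit8=0 (has a 0) -> no
Op 4: query koi -> checks bit1=0, bit12=1 (has a 0) -> no
Op 5: query cat -> checks bit0=1, bit10=0, bit12=1 (has a 0) -> no
Op 6: insert pig -> sets bits 5 7 8 -> bits=10000111110010
Query results in order: no no no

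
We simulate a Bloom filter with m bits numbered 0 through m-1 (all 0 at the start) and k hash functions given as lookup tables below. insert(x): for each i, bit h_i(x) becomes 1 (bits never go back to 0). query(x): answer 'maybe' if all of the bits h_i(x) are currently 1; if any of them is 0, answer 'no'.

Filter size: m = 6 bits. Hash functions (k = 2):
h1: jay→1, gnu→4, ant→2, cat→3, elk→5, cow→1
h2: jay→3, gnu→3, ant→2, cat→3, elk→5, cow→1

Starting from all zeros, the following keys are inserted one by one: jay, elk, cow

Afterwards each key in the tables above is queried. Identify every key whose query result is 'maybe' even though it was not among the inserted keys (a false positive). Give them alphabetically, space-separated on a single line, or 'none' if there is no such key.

Start: bits=000000
After insert 'jay': sets bits 1 3 -> bits=010100
After insert 'elk': sets bits 5 -> bits=010101
After insert 'cow': sets bits 1 -> bits=010101
Not inserted: ant cat gnu — query each against bits=010101:
query ant: checks bit2=0 (has a 0) -> no => not a false positive
query cat: checks bit3=1 (all 1) -> maybe => FALSE POSITIVE
query gnu: checks bit3=1, bit4=0 (has a 0) -> no => not a false positive
False positives (alphabetical): cat

Answer: cat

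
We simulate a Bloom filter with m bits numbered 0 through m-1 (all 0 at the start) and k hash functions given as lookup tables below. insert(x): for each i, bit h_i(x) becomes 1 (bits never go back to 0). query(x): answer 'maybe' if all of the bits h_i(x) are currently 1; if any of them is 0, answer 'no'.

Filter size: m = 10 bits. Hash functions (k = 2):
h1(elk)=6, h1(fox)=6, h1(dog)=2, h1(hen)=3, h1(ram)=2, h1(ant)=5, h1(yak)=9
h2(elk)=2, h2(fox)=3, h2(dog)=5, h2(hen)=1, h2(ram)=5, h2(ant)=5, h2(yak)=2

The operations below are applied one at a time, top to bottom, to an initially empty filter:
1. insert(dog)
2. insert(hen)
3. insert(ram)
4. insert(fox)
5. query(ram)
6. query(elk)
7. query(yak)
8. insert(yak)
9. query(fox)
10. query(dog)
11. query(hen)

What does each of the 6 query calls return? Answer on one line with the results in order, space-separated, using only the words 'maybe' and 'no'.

Start: bits=0000000000
Op 1: insert dog -> sets bits 2 5 -> bits=0010010000
Op 2: insert hen -> sets bits 1 3 -> bits=0111010000
Op 3: insert ram -> sets bits 2 5 -> bits=0111010000
Op 4: insert fox -> sets bits 3 6 -> bits=0111011000
Op 5: query ram -> checks bit2=1, bit5=1 (all 1) -> maybe
Op 6: query elk -> checks bit2=1, bit6=1 (all 1) -> maybe
Op 7: query yak -> checks bit2=1, bit9=0 (has a 0) -> no
Op 8: insert yak -> sets bits 2 9 -> bits=0111011001
Op 9: query fox -> checks bit3=1, bit6=1 (all 1) -> maybe
Op 10: query dog -> checks bit2=1, bit5=1 (all 1) -> maybe
Op 11: query hen -> checks bit1=1, bit3=1 (all 1) -> maybe
Query results in order: maybe maybe no maybe maybe maybe

Answer: maybe maybe no maybe maybe maybe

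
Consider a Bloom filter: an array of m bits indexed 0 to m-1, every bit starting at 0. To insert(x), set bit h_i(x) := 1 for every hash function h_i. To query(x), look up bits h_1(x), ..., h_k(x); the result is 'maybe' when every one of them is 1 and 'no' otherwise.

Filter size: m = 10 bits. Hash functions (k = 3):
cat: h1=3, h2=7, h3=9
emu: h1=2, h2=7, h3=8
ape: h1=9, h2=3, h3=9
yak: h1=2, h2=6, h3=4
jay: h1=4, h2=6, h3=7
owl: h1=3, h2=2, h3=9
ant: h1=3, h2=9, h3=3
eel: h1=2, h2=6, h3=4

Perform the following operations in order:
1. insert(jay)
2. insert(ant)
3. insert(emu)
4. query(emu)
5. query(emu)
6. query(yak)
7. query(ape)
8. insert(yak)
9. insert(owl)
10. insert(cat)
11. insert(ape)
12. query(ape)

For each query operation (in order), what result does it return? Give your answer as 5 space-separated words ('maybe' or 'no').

Answer: maybe maybe maybe maybe maybe

Derivation:
Start: bits=0000000000
Op 1: insert jay -> sets bits 4 6 7 -> bits=0000101100
Op 2: insert ant -> sets bits 3 9 -> bits=0001101101
Op 3: insert emu -> sets bits 2 7 8 -> bits=0011101111
Op 4: query emu -> checks bit2=1, bit7=1, bit8=1 (all 1) -> maybe
Op 5: query emu -> checks bit2=1, bit7=1, bit8=1 (all 1) -> maybe
Op 6: query yak -> checks bit2=1, bit4=1, bit6=1 (all 1) -> maybe
Op 7: query ape -> checks bit3=1, bit9=1 (all 1) -> maybe
Op 8: insert yak -> sets bits 2 4 6 -> bits=0011101111
Op 9: insert owl -> sets bits 2 3 9 -> bits=0011101111
Op 10: insert cat -> sets bits 3 7 9 -> bits=0011101111
Op 11: insert ape -> sets bits 3 9 -> bits=0011101111
Op 12: query ape -> checks bit3=1, bit9=1 (all 1) -> maybe
Query results in order: maybe maybe maybe maybe maybe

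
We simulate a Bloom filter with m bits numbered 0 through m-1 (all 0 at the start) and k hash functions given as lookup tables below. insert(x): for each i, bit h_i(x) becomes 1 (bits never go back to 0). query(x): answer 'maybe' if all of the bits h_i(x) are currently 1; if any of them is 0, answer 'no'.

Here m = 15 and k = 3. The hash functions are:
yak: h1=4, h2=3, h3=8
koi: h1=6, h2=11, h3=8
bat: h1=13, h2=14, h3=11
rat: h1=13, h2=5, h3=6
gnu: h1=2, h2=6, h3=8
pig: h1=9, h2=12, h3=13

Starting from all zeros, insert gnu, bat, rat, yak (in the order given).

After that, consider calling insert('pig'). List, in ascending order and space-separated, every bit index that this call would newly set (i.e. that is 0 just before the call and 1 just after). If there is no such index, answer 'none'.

Answer: 9 12

Derivation:
Start: bits=000000000000000
After insert 'gnu': sets bits 2 6 8 -> bits=001000101000000
After insert 'bat': sets bits 11 13 14 -> bits=001000101001011
After insert 'rat': sets bits 5 6 13 -> bits=001001101001011
After insert 'yak': sets bits 3 4 8 -> bits=001111101001011
insert 'pig' would touch bits 9 12 13; currently bit9=0, bit12=0, bit13=1
Bits that are 0 among those (would change 0->1): 9 12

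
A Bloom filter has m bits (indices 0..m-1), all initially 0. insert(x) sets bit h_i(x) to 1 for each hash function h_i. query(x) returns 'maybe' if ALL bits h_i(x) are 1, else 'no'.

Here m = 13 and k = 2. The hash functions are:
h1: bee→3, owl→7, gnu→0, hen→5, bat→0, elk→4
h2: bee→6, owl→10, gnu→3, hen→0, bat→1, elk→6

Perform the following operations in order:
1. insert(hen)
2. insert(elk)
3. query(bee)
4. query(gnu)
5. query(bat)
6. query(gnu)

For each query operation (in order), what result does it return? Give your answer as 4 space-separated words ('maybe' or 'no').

Start: bits=0000000000000
Op 1: insert hen -> sets bits 0 5 -> bits=1000010000000
Op 2: insert elk -> sets bits 4 6 -> bits=1000111000000
Op 3: query bee -> checks bit3=0, bit6=1 (has a 0) -> no
Op 4: query gnu -> checks bit0=1, bit3=0 (has a 0) -> no
Op 5: query bat -> checks bit0=1, bit1=0 (has a 0) -> no
Op 6: query gnu -> checks bit0=1, bit3=0 (has a 0) -> no
Query results in order: no no no no

Answer: no no no no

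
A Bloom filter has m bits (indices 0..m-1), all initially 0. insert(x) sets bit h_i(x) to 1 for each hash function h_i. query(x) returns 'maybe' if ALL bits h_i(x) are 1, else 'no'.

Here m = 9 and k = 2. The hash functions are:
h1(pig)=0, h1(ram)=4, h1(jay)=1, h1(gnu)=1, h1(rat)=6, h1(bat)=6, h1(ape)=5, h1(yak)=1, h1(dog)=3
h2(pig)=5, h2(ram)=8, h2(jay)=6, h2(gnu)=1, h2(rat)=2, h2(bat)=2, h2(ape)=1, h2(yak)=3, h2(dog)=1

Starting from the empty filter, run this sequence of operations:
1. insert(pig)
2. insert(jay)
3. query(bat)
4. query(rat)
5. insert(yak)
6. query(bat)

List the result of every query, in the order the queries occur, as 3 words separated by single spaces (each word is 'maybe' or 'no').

Answer: no no no

Derivation:
Start: bits=000000000
Op 1: insert pig -> sets bits 0 5 -> bits=100001000
Op 2: insert jay -> sets bits 1 6 -> bits=110001100
Op 3: query bat -> checks bit2=0, bit6=1 (has a 0) -> no
Op 4: query rat -> checks bit2=0, bit6=1 (has a 0) -> no
Op 5: insert yak -> sets bits 1 3 -> bits=110101100
Op 6: query bat -> checks bit2=0, bit6=1 (has a 0) -> no
Query results in order: no no no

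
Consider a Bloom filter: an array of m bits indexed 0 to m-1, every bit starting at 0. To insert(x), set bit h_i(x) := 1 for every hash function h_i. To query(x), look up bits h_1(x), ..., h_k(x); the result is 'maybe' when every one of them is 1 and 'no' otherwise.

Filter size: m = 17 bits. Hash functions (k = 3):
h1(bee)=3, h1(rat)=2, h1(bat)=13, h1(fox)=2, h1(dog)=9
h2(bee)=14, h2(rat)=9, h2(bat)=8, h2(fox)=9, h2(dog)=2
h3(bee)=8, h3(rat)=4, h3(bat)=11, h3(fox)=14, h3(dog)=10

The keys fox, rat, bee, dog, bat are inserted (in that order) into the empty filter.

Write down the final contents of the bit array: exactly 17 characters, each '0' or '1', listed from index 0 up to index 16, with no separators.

Start: bits=00000000000000000
After insert 'fox': sets bits 2 9 14 -> bits=00100000010000100
After insert 'rat': sets bits 2 4 9 -> bits=00101000010000100
After insert 'bee': sets bits 3 8 14 -> bits=00111000110000100
After insert 'dog': sets bits 2 9 10 -> bits=00111000111000100
After insert 'bat': sets bits 8 11 13 -> bits=00111000111101100

Answer: 00111000111101100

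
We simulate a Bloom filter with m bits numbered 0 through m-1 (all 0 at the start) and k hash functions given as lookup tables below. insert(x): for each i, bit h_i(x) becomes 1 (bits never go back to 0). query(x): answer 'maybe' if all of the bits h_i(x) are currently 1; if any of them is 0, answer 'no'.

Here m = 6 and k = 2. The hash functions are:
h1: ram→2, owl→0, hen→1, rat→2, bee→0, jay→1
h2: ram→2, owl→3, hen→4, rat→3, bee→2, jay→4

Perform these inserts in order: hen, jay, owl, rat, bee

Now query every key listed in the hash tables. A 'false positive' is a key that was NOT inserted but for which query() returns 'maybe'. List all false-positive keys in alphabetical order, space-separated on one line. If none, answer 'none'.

Start: bits=000000
After insert 'hen': sets bits 1 4 -> bits=010010
After insert 'jay': sets bits 1 4 -> bits=010010
After insert 'owl': sets bits 0 3 -> bits=110110
After insert 'rat': sets bits 2 3 -> bits=111110
After insert 'bee': sets bits 0 2 -> bits=111110
Not inserted: ram — query each against bits=111110:
query ram: checks bit2=1 (all 1) -> maybe => FALSE POSITIVE
False positives (alphabetical): ram

Answer: ram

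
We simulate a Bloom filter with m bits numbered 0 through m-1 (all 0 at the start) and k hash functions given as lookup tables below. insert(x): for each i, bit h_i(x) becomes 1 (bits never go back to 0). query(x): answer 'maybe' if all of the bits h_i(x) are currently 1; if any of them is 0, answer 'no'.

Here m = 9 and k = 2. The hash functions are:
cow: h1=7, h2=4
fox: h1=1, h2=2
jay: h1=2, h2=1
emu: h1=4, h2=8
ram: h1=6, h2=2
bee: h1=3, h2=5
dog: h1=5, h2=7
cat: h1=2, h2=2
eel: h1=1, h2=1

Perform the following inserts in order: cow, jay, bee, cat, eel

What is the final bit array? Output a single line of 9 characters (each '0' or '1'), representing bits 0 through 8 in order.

Start: bits=000000000
After insert 'cow': sets bits 4 7 -> bits=000010010
After insert 'jay': sets bits 1 2 -> bits=011010010
After insert 'bee': sets bits 3 5 -> bits=011111010
After insert 'cat': sets bits 2 -> bits=011111010
After insert 'eel': sets bits 1 -> bits=011111010

Answer: 011111010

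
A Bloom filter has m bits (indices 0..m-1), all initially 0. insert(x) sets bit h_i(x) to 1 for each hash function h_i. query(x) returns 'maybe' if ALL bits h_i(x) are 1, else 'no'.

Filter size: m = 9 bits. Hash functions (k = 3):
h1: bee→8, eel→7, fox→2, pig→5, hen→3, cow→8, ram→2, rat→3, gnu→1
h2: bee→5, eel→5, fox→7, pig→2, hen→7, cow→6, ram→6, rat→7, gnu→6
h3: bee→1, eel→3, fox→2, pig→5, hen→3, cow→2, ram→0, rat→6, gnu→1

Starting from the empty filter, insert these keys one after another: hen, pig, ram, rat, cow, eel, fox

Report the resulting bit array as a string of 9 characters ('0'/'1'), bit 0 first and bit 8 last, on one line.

Answer: 101101111

Derivation:
Start: bits=000000000
After insert 'hen': sets bits 3 7 -> bits=000100010
After insert 'pig': sets bits 2 5 -> bits=001101010
After insert 'ram': sets bits 0 2 6 -> bits=101101110
After insert 'rat': sets bits 3 6 7 -> bits=101101110
After insert 'cow': sets bits 2 6 8 -> bits=101101111
After insert 'eel': sets bits 3 5 7 -> bits=101101111
After insert 'fox': sets bits 2 7 -> bits=101101111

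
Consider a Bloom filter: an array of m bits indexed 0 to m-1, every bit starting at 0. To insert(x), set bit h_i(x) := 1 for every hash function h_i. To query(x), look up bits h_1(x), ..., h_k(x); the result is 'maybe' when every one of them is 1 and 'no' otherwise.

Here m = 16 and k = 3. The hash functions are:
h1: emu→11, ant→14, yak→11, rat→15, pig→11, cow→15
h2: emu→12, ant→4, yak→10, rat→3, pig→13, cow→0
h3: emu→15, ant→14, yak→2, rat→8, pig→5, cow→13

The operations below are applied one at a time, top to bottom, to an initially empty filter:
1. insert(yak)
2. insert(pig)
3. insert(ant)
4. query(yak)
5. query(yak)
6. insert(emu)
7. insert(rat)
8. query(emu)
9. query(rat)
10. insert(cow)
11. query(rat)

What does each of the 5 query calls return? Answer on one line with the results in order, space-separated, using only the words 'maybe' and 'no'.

Start: bits=0000000000000000
Op 1: insert yak -> sets bits 2 10 11 -> bits=0010000000110000
Op 2: insert pig -> sets bits 5 11 13 -> bits=0010010000110100
Op 3: insert ant -> sets bits 4 14 -> bits=0010110000110110
Op 4: query yak -> checks bit2=1, bit10=1, bit11=1 (all 1) -> maybe
Op 5: query yak -> checks bit2=1, bit10=1, bit11=1 (all 1) -> maybe
Op 6: insert emu -> sets bits 11 12 15 -> bits=0010110000111111
Op 7: insert rat -> sets bits 3 8 15 -> bits=0011110010111111
Op 8: query emu -> checks bit11=1, bit12=1, bit15=1 (all 1) -> maybe
Op 9: query rat -> checks bit3=1, bit8=1, bit15=1 (all 1) -> maybe
Op 10: insert cow -> sets bits 0 13 15 -> bits=1011110010111111
Op 11: query rat -> checks bit3=1, bit8=1, bit15=1 (all 1) -> maybe
Query results in order: maybe maybe maybe maybe maybe

Answer: maybe maybe maybe maybe maybe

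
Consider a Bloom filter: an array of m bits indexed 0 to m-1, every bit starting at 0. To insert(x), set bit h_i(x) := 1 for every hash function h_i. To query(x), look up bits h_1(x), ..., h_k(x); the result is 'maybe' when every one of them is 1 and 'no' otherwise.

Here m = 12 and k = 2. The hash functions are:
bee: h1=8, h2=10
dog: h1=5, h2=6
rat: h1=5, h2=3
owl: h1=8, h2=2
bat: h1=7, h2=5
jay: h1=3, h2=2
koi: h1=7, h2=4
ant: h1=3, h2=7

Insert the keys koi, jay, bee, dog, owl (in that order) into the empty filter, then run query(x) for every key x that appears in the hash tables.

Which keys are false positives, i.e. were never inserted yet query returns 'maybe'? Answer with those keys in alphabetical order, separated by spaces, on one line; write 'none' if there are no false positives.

Answer: ant bat rat

Derivation:
Start: bits=000000000000
After insert 'koi': sets bits 4 7 -> bits=000010010000
After insert 'jay': sets bits 2 3 -> bits=001110010000
After insert 'bee': sets bits 8 10 -> bits=001110011010
After insert 'dog': sets bits 5 6 -> bits=001111111010
After insert 'owl': sets bits 2 8 -> bits=001111111010
Not inserted: ant bat rat — query each against bits=001111111010:
query ant: checks bit3=1, bit7=1 (all 1) -> maybe => FALSE POSITIVE
query bat: checks bit5=1, bit7=1 (all 1) -> maybe => FALSE POSITIVE
query rat: checks bit3=1, bit5=1 (all 1) -> maybe => FALSE POSITIVE
False positives (alphabetical): ant bat rat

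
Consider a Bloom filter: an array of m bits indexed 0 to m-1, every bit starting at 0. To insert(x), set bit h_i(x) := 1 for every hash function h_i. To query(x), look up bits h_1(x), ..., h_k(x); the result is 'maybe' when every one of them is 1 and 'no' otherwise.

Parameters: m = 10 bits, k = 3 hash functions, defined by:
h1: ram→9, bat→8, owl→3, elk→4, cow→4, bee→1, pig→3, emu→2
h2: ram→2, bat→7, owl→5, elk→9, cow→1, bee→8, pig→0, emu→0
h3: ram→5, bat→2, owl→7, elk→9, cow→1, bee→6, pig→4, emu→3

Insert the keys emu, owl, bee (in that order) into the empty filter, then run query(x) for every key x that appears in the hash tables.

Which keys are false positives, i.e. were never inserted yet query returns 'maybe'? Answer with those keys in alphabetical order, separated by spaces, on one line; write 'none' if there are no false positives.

Start: bits=0000000000
After insert 'emu': sets bits 0 2 3 -> bits=1011000000
After insert 'owl': sets bits 3 5 7 -> bits=1011010100
After insert 'bee': sets bits 1 6 8 -> bits=1111011110
Not inserted: bat cow elk pig ram — query each against bits=1111011110:
query bat: checks bit2=1, bit7=1, bit8=1 (all 1) -> maybe => FALSE POSITIVE
query cow: checks bit1=1, bit4=0 (has a 0) -> no => not a false positive
query elk: checks bit4=0, bit9=0 (has a 0) -> no => not a false positive
query pig: checks bit0=1, bit3=1, bit4=0 (has a 0) -> no => not a false positive
query ram: checks bit2=1, bit5=1, bit9=0 (has a 0) -> no => not a false positive
False positives (alphabetical): bat

Answer: bat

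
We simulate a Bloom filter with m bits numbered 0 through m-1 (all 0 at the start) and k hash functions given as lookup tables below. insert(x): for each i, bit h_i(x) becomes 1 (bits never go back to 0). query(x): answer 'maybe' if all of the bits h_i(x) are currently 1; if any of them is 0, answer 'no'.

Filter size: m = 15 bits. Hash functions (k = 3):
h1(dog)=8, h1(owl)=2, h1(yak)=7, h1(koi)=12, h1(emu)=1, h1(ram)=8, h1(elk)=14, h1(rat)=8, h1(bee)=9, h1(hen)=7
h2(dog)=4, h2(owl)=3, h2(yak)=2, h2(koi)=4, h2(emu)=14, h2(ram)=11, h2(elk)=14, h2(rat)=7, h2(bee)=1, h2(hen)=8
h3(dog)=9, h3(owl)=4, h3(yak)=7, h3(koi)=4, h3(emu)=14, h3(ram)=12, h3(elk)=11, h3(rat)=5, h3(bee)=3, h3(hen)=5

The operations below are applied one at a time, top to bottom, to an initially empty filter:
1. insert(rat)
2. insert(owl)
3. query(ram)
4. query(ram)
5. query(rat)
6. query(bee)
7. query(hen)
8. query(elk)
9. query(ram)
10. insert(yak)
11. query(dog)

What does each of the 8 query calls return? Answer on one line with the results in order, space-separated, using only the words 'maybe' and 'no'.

Answer: no no maybe no maybe no no no

Derivation:
Start: bits=000000000000000
Op 1: insert rat -> sets bits 5 7 8 -> bits=000001011000000
Op 2: insert owl -> sets bits 2 3 4 -> bits=001111011000000
Op 3: query ram -> checks bit8=1, bit11=0, bit12=0 (has a 0) -> no
Op 4: query ram -> checks bit8=1, bit11=0, bit12=0 (has a 0) -> no
Op 5: query rat -> checks bit5=1, bit7=1, bit8=1 (all 1) -> maybe
Op 6: query bee -> checks bit1=0, bit3=1, bit9=0 (has a 0) -> no
Op 7: query hen -> checks bit5=1, bit7=1, bit8=1 (all 1) -> maybe
Op 8: query elk -> checks bit11=0, bit14=0 (has a 0) -> no
Op 9: query ram -> checks bit8=1, bit11=0, bit12=0 (has a 0) -> no
Op 10: insert yak -> sets bits 2 7 -> bits=001111011000000
Op 11: query dog -> checks bit4=1, bit8=1, bit9=0 (has a 0) -> no
Query results in order: no no maybe no maybe no no no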